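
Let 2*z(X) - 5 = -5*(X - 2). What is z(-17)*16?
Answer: 800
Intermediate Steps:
z(X) = 15/2 - 5*X/2 (z(X) = 5/2 + (-5*(X - 2))/2 = 5/2 + (-5*(-2 + X))/2 = 5/2 + (10 - 5*X)/2 = 5/2 + (5 - 5*X/2) = 15/2 - 5*X/2)
z(-17)*16 = (15/2 - 5/2*(-17))*16 = (15/2 + 85/2)*16 = 50*16 = 800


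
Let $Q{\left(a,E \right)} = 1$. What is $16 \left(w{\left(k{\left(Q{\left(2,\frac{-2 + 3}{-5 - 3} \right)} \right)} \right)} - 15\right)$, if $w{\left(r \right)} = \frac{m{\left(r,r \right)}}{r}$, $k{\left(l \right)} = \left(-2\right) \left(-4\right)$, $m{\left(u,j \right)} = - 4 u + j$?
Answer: $-288$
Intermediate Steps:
$m{\left(u,j \right)} = j - 4 u$
$k{\left(l \right)} = 8$
$w{\left(r \right)} = -3$ ($w{\left(r \right)} = \frac{r - 4 r}{r} = \frac{\left(-3\right) r}{r} = -3$)
$16 \left(w{\left(k{\left(Q{\left(2,\frac{-2 + 3}{-5 - 3} \right)} \right)} \right)} - 15\right) = 16 \left(-3 - 15\right) = 16 \left(-18\right) = -288$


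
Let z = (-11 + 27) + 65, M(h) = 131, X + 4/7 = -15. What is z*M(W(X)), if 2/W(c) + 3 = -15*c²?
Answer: 10611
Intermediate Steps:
X = -109/7 (X = -4/7 - 15 = -109/7 ≈ -15.571)
W(c) = 2/(-3 - 15*c²)
z = 81 (z = 16 + 65 = 81)
z*M(W(X)) = 81*131 = 10611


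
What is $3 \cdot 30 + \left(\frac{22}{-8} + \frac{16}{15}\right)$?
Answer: $\frac{5299}{60} \approx 88.317$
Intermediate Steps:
$3 \cdot 30 + \left(\frac{22}{-8} + \frac{16}{15}\right) = 90 + \left(22 \left(- \frac{1}{8}\right) + 16 \cdot \frac{1}{15}\right) = 90 + \left(- \frac{11}{4} + \frac{16}{15}\right) = 90 - \frac{101}{60} = \frac{5299}{60}$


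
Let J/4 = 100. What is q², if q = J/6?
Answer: 40000/9 ≈ 4444.4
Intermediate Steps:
J = 400 (J = 4*100 = 400)
q = 200/3 (q = 400/6 = 400*(⅙) = 200/3 ≈ 66.667)
q² = (200/3)² = 40000/9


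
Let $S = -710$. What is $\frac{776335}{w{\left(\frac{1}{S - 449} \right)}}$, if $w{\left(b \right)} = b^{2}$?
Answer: $1042836055135$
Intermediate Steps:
$\frac{776335}{w{\left(\frac{1}{S - 449} \right)}} = \frac{776335}{\left(\frac{1}{-710 - 449}\right)^{2}} = \frac{776335}{\left(\frac{1}{-1159}\right)^{2}} = \frac{776335}{\left(- \frac{1}{1159}\right)^{2}} = 776335 \frac{1}{\frac{1}{1343281}} = 776335 \cdot 1343281 = 1042836055135$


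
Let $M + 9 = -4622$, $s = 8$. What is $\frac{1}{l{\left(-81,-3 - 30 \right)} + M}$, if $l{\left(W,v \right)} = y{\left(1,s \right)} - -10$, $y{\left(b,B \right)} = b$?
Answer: $- \frac{1}{4620} \approx -0.00021645$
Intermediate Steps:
$M = -4631$ ($M = -9 - 4622 = -4631$)
$l{\left(W,v \right)} = 11$ ($l{\left(W,v \right)} = 1 - -10 = 1 + 10 = 11$)
$\frac{1}{l{\left(-81,-3 - 30 \right)} + M} = \frac{1}{11 - 4631} = \frac{1}{-4620} = - \frac{1}{4620}$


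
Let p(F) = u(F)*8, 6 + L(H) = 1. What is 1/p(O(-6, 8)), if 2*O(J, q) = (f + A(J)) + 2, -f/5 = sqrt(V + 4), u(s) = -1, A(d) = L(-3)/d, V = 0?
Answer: -1/8 ≈ -0.12500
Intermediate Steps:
L(H) = -5 (L(H) = -6 + 1 = -5)
A(d) = -5/d
f = -10 (f = -5*sqrt(0 + 4) = -5*sqrt(4) = -5*2 = -10)
O(J, q) = -4 - 5/(2*J) (O(J, q) = ((-10 - 5/J) + 2)/2 = (-8 - 5/J)/2 = -4 - 5/(2*J))
p(F) = -8 (p(F) = -1*8 = -8)
1/p(O(-6, 8)) = 1/(-8) = -1/8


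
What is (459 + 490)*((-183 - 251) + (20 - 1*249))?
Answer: -629187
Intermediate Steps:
(459 + 490)*((-183 - 251) + (20 - 1*249)) = 949*(-434 + (20 - 249)) = 949*(-434 - 229) = 949*(-663) = -629187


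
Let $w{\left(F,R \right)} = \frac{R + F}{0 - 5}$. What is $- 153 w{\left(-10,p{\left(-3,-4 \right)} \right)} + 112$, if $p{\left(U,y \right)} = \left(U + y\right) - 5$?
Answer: $- \frac{2806}{5} \approx -561.2$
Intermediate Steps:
$p{\left(U,y \right)} = -5 + U + y$
$w{\left(F,R \right)} = - \frac{F}{5} - \frac{R}{5}$ ($w{\left(F,R \right)} = \frac{F + R}{-5} = \left(F + R\right) \left(- \frac{1}{5}\right) = - \frac{F}{5} - \frac{R}{5}$)
$- 153 w{\left(-10,p{\left(-3,-4 \right)} \right)} + 112 = - 153 \left(\left(- \frac{1}{5}\right) \left(-10\right) - \frac{-5 - 3 - 4}{5}\right) + 112 = - 153 \left(2 - - \frac{12}{5}\right) + 112 = - 153 \left(2 + \frac{12}{5}\right) + 112 = \left(-153\right) \frac{22}{5} + 112 = - \frac{3366}{5} + 112 = - \frac{2806}{5}$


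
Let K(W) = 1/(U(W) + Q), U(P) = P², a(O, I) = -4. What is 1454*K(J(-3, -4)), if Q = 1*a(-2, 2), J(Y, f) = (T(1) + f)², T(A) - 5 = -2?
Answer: -1454/3 ≈ -484.67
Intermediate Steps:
T(A) = 3 (T(A) = 5 - 2 = 3)
J(Y, f) = (3 + f)²
Q = -4 (Q = 1*(-4) = -4)
K(W) = 1/(-4 + W²) (K(W) = 1/(W² - 4) = 1/(-4 + W²))
1454*K(J(-3, -4)) = 1454/(-4 + ((3 - 4)²)²) = 1454/(-4 + ((-1)²)²) = 1454/(-4 + 1²) = 1454/(-4 + 1) = 1454/(-3) = 1454*(-⅓) = -1454/3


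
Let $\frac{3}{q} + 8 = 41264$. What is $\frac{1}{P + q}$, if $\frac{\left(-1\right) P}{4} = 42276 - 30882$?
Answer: $- \frac{13752}{626761151} \approx -2.1941 \cdot 10^{-5}$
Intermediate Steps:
$q = \frac{1}{13752}$ ($q = \frac{3}{-8 + 41264} = \frac{3}{41256} = 3 \cdot \frac{1}{41256} = \frac{1}{13752} \approx 7.2717 \cdot 10^{-5}$)
$P = -45576$ ($P = - 4 \left(42276 - 30882\right) = \left(-4\right) 11394 = -45576$)
$\frac{1}{P + q} = \frac{1}{-45576 + \frac{1}{13752}} = \frac{1}{- \frac{626761151}{13752}} = - \frac{13752}{626761151}$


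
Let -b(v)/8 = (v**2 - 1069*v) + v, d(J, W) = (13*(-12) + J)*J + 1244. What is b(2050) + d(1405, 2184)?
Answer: -14348711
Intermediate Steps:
d(J, W) = 1244 + J*(-156 + J) (d(J, W) = (-156 + J)*J + 1244 = J*(-156 + J) + 1244 = 1244 + J*(-156 + J))
b(v) = -8*v**2 + 8544*v (b(v) = -8*((v**2 - 1069*v) + v) = -8*(v**2 - 1068*v) = -8*v**2 + 8544*v)
b(2050) + d(1405, 2184) = 8*2050*(1068 - 1*2050) + (1244 + 1405**2 - 156*1405) = 8*2050*(1068 - 2050) + (1244 + 1974025 - 219180) = 8*2050*(-982) + 1756089 = -16104800 + 1756089 = -14348711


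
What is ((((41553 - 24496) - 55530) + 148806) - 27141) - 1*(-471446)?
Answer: 554638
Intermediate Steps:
((((41553 - 24496) - 55530) + 148806) - 27141) - 1*(-471446) = (((17057 - 55530) + 148806) - 27141) + 471446 = ((-38473 + 148806) - 27141) + 471446 = (110333 - 27141) + 471446 = 83192 + 471446 = 554638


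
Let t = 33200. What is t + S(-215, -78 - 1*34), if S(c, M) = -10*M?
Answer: 34320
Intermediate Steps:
t + S(-215, -78 - 1*34) = 33200 - 10*(-78 - 1*34) = 33200 - 10*(-78 - 34) = 33200 - 10*(-112) = 33200 + 1120 = 34320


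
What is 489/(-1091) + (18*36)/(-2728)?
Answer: -255120/372031 ≈ -0.68575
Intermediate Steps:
489/(-1091) + (18*36)/(-2728) = 489*(-1/1091) + 648*(-1/2728) = -489/1091 - 81/341 = -255120/372031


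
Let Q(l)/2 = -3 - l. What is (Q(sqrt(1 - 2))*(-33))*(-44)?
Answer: -8712 - 2904*I ≈ -8712.0 - 2904.0*I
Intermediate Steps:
Q(l) = -6 - 2*l (Q(l) = 2*(-3 - l) = -6 - 2*l)
(Q(sqrt(1 - 2))*(-33))*(-44) = ((-6 - 2*sqrt(1 - 2))*(-33))*(-44) = ((-6 - 2*I)*(-33))*(-44) = (198 + 66*I)*(-44) = -8712 - 2904*I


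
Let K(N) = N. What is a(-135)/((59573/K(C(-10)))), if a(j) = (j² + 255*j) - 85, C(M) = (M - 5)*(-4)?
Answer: -977100/59573 ≈ -16.402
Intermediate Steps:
C(M) = 20 - 4*M (C(M) = (-5 + M)*(-4) = 20 - 4*M)
a(j) = -85 + j² + 255*j
a(-135)/((59573/K(C(-10)))) = (-85 + (-135)² + 255*(-135))/((59573/(20 - 4*(-10)))) = (-85 + 18225 - 34425)/((59573/(20 + 40))) = -16285/(59573/60) = -16285/(59573*(1/60)) = -16285/59573/60 = -16285*60/59573 = -977100/59573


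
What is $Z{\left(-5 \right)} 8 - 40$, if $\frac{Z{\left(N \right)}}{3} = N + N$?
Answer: $-280$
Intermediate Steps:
$Z{\left(N \right)} = 6 N$ ($Z{\left(N \right)} = 3 \left(N + N\right) = 3 \cdot 2 N = 6 N$)
$Z{\left(-5 \right)} 8 - 40 = 6 \left(-5\right) 8 - 40 = \left(-30\right) 8 - 40 = -240 - 40 = -280$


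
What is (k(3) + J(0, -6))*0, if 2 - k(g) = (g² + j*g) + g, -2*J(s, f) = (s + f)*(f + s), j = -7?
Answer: 0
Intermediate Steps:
J(s, f) = -(f + s)²/2 (J(s, f) = -(s + f)*(f + s)/2 = -(f + s)*(f + s)/2 = -(f + s)²/2)
k(g) = 2 - g² + 6*g (k(g) = 2 - ((g² - 7*g) + g) = 2 - (g² - 6*g) = 2 + (-g² + 6*g) = 2 - g² + 6*g)
(k(3) + J(0, -6))*0 = ((2 - 1*3² + 6*3) - (-6 + 0)²/2)*0 = ((2 - 1*9 + 18) - ½*(-6)²)*0 = ((2 - 9 + 18) - ½*36)*0 = (11 - 18)*0 = -7*0 = 0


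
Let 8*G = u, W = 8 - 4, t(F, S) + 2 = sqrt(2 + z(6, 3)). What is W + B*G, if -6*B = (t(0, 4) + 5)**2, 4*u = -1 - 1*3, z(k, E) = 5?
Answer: 13/3 + sqrt(7)/8 ≈ 4.6641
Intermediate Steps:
u = -1 (u = (-1 - 1*3)/4 = (-1 - 3)/4 = (1/4)*(-4) = -1)
t(F, S) = -2 + sqrt(7) (t(F, S) = -2 + sqrt(2 + 5) = -2 + sqrt(7))
W = 4
G = -1/8 (G = (1/8)*(-1) = -1/8 ≈ -0.12500)
B = -(3 + sqrt(7))**2/6 (B = -((-2 + sqrt(7)) + 5)**2/6 = -(3 + sqrt(7))**2/6 ≈ -5.3124)
W + B*G = 4 + (-8/3 - sqrt(7))*(-1/8) = 4 + (1/3 + sqrt(7)/8) = 13/3 + sqrt(7)/8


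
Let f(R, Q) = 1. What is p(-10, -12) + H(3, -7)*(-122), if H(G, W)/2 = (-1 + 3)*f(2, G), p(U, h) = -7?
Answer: -495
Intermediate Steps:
H(G, W) = 4 (H(G, W) = 2*((-1 + 3)*1) = 2*(2*1) = 2*2 = 4)
p(-10, -12) + H(3, -7)*(-122) = -7 + 4*(-122) = -7 - 488 = -495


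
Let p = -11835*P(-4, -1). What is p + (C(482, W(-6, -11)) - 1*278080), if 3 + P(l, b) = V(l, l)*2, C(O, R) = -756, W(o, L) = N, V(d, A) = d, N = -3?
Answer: -148651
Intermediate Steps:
W(o, L) = -3
P(l, b) = -3 + 2*l (P(l, b) = -3 + l*2 = -3 + 2*l)
p = 130185 (p = -11835*(-3 + 2*(-4)) = -11835*(-3 - 8) = -11835*(-11) = 130185)
p + (C(482, W(-6, -11)) - 1*278080) = 130185 + (-756 - 1*278080) = 130185 + (-756 - 278080) = 130185 - 278836 = -148651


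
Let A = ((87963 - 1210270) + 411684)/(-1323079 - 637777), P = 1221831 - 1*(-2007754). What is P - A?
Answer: 6332750414137/1960856 ≈ 3.2296e+6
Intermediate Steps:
P = 3229585 (P = 1221831 + 2007754 = 3229585)
A = 710623/1960856 (A = (-1122307 + 411684)/(-1960856) = -710623*(-1/1960856) = 710623/1960856 ≈ 0.36240)
P - A = 3229585 - 1*710623/1960856 = 3229585 - 710623/1960856 = 6332750414137/1960856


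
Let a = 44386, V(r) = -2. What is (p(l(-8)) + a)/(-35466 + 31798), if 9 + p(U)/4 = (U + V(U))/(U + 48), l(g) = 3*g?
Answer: -133037/11004 ≈ -12.090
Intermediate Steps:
p(U) = -36 + 4*(-2 + U)/(48 + U) (p(U) = -36 + 4*((U - 2)/(U + 48)) = -36 + 4*((-2 + U)/(48 + U)) = -36 + 4*(-2 + U)/(48 + U))
(p(l(-8)) + a)/(-35466 + 31798) = (8*(-217 - 12*(-8))/(48 + 3*(-8)) + 44386)/(-35466 + 31798) = (8*(-217 - 4*(-24))/(48 - 24) + 44386)/(-3668) = (8*(-217 + 96)/24 + 44386)*(-1/3668) = (8*(1/24)*(-121) + 44386)*(-1/3668) = (-121/3 + 44386)*(-1/3668) = (133037/3)*(-1/3668) = -133037/11004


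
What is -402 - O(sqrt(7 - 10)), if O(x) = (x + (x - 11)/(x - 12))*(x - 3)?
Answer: -19417/49 + 101*I*sqrt(3)/49 ≈ -396.27 + 3.5701*I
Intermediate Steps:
O(x) = (-3 + x)*(x + (-11 + x)/(-12 + x)) (O(x) = (x + (-11 + x)/(-12 + x))*(-3 + x) = (-3 + x)*(x + (-11 + x)/(-12 + x)))
-402 - O(sqrt(7 - 10)) = -402 - (33 + (sqrt(7 - 10))**3 - 14*(sqrt(7 - 10))**2 + 22*sqrt(7 - 10))/(-12 + sqrt(7 - 10)) = -402 - (33 + (sqrt(-3))**3 - 14*(sqrt(-3))**2 + 22*sqrt(-3))/(-12 + sqrt(-3)) = -402 - (33 + (I*sqrt(3))**3 - 14*(I*sqrt(3))**2 + 22*(I*sqrt(3)))/(-12 + I*sqrt(3)) = -402 - (33 - 3*I*sqrt(3) - 14*(-3) + 22*I*sqrt(3))/(-12 + I*sqrt(3)) = -402 - (33 - 3*I*sqrt(3) + 42 + 22*I*sqrt(3))/(-12 + I*sqrt(3)) = -402 - (75 + 19*I*sqrt(3))/(-12 + I*sqrt(3))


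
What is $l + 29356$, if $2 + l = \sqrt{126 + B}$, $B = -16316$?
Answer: $29354 + i \sqrt{16190} \approx 29354.0 + 127.24 i$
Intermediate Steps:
$l = -2 + i \sqrt{16190}$ ($l = -2 + \sqrt{126 - 16316} = -2 + \sqrt{-16190} = -2 + i \sqrt{16190} \approx -2.0 + 127.24 i$)
$l + 29356 = \left(-2 + i \sqrt{16190}\right) + 29356 = 29354 + i \sqrt{16190}$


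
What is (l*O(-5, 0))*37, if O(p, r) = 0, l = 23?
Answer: 0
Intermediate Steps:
(l*O(-5, 0))*37 = (23*0)*37 = 0*37 = 0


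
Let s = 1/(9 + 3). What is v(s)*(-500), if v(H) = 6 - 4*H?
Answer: -8500/3 ≈ -2833.3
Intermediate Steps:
s = 1/12 ≈ 0.083333
v(s)*(-500) = (6 - 4*1/12)*(-500) = (6 - ⅓)*(-500) = (17/3)*(-500) = -8500/3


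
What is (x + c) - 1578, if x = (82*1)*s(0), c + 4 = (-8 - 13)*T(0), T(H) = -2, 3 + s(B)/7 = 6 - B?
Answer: 182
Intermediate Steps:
s(B) = 21 - 7*B (s(B) = -21 + 7*(6 - B) = -21 + (42 - 7*B) = 21 - 7*B)
c = 38 (c = -4 + (-8 - 13)*(-2) = -4 - 21*(-2) = -4 + 42 = 38)
x = 1722 (x = (82*1)*(21 - 7*0) = 82*(21 + 0) = 82*21 = 1722)
(x + c) - 1578 = (1722 + 38) - 1578 = 1760 - 1578 = 182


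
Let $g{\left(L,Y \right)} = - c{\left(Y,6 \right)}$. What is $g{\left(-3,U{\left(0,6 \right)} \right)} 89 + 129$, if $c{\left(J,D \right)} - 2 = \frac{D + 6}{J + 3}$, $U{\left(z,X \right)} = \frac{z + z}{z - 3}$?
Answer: $-405$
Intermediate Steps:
$U{\left(z,X \right)} = \frac{2 z}{-3 + z}$
$c{\left(J,D \right)} = 2 + \frac{6 + D}{3 + J}$ ($c{\left(J,D \right)} = 2 + \frac{D + 6}{J + 3} = 2 + \frac{6 + D}{3 + J}$)
$g{\left(L,Y \right)} = - \frac{18 + 2 Y}{3 + Y}$ ($g{\left(L,Y \right)} = - \frac{12 + 6 + 2 Y}{3 + Y} = - \frac{18 + 2 Y}{3 + Y}$)
$g{\left(-3,U{\left(0,6 \right)} \right)} 89 + 129 = \frac{2 \left(-9 - 2 \cdot 0 \frac{1}{-3 + 0}\right)}{3 + 2 \cdot 0 \frac{1}{-3 + 0}} \cdot 89 + 129 = \frac{2 \left(-9 - 2 \cdot 0 \frac{1}{-3}\right)}{3 + 2 \cdot 0 \frac{1}{-3}} \cdot 89 + 129 = \frac{2 \left(-9 - 2 \cdot 0 \left(- \frac{1}{3}\right)\right)}{3 + 2 \cdot 0 \left(- \frac{1}{3}\right)} 89 + 129 = \frac{2 \left(-9 - 0\right)}{3 + 0} \cdot 89 + 129 = \frac{2 \left(-9 + 0\right)}{3} \cdot 89 + 129 = 2 \cdot \frac{1}{3} \left(-9\right) 89 + 129 = \left(-6\right) 89 + 129 = -534 + 129 = -405$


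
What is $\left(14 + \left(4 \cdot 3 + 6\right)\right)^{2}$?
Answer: $1024$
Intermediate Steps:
$\left(14 + \left(4 \cdot 3 + 6\right)\right)^{2} = \left(14 + \left(12 + 6\right)\right)^{2} = \left(14 + 18\right)^{2} = 32^{2} = 1024$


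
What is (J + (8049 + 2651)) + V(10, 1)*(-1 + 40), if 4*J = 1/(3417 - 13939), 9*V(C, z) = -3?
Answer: 449794455/42088 ≈ 10687.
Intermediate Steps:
V(C, z) = -1/3 (V(C, z) = (1/9)*(-3) = -1/3)
J = -1/42088 (J = 1/(4*(3417 - 13939)) = (1/4)/(-10522) = (1/4)*(-1/10522) = -1/42088 ≈ -2.3760e-5)
(J + (8049 + 2651)) + V(10, 1)*(-1 + 40) = (-1/42088 + (8049 + 2651)) - (-1 + 40)/3 = (-1/42088 + 10700) - 1/3*39 = 450341599/42088 - 13 = 449794455/42088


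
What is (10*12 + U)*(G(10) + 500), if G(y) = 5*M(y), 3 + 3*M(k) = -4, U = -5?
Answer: 168475/3 ≈ 56158.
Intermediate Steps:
M(k) = -7/3 (M(k) = -1 + (⅓)*(-4) = -1 - 4/3 = -7/3)
G(y) = -35/3 (G(y) = 5*(-7/3) = -35/3)
(10*12 + U)*(G(10) + 500) = (10*12 - 5)*(-35/3 + 500) = (120 - 5)*(1465/3) = 115*(1465/3) = 168475/3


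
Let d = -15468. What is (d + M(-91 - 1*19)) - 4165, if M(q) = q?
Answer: -19743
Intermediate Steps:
(d + M(-91 - 1*19)) - 4165 = (-15468 + (-91 - 1*19)) - 4165 = (-15468 + (-91 - 19)) - 4165 = (-15468 - 110) - 4165 = -15578 - 4165 = -19743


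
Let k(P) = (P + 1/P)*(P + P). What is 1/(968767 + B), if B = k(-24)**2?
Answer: 1/2300483 ≈ 4.3469e-7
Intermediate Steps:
k(P) = 2*P*(P + 1/P) (k(P) = (P + 1/P)*(2*P) = 2*P*(P + 1/P))
B = 1331716 (B = (2 + 2*(-24)**2)**2 = (2 + 2*576)**2 = (2 + 1152)**2 = 1154**2 = 1331716)
1/(968767 + B) = 1/(968767 + 1331716) = 1/2300483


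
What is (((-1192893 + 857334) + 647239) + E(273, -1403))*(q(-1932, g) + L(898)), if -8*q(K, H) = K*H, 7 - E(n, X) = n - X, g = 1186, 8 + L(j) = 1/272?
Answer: 24151032771723/272 ≈ 8.8791e+10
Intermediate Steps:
L(j) = -2175/272 (L(j) = -8 + 1/272 = -2175/272)
E(n, X) = 7 + X - n (E(n, X) = 7 - (n - X) = 7 + (X - n) = 7 + X - n)
q(K, H) = -H*K/8 (q(K, H) = -K*H/8 = -H*K/8)
(((-1192893 + 857334) + 647239) + E(273, -1403))*(q(-1932, g) + L(898)) = (((-1192893 + 857334) + 647239) + (7 - 1403 - 1*273))*(-1/8*1186*(-1932) - 2175/272) = ((-335559 + 647239) + (7 - 1403 - 273))*(286419 - 2175/272) = (311680 - 1669)*(77903793/272) = 310011*(77903793/272) = 24151032771723/272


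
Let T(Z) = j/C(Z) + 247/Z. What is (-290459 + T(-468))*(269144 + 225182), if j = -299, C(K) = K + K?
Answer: -1722978463423/12 ≈ -1.4358e+11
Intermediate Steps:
C(K) = 2*K
T(Z) = 195/(2*Z) (T(Z) = -299*1/(2*Z) + 247/Z = -299/(2*Z) + 247/Z = 195/(2*Z))
(-290459 + T(-468))*(269144 + 225182) = (-290459 + (195/2)/(-468))*(269144 + 225182) = (-290459 + (195/2)*(-1/468))*494326 = (-290459 - 5/24)*494326 = -6971021/24*494326 = -1722978463423/12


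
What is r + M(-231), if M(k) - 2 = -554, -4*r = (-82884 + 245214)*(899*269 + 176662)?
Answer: -33966985449/2 ≈ -1.6983e+10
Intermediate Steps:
r = -33966984345/2 (r = -(-82884 + 245214)*(899*269 + 176662)/4 = -81165*(241831 + 176662)/2 = -81165*418493/2 = -¼*67933968690 = -33966984345/2 ≈ -1.6983e+10)
M(k) = -552 (M(k) = 2 - 554 = -552)
r + M(-231) = -33966984345/2 - 552 = -33966985449/2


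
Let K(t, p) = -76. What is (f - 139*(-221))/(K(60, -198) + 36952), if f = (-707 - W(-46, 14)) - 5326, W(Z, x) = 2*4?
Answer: 4113/6146 ≈ 0.66922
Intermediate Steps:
W(Z, x) = 8
f = -6041 (f = (-707 - 1*8) - 5326 = (-707 - 8) - 5326 = -715 - 5326 = -6041)
(f - 139*(-221))/(K(60, -198) + 36952) = (-6041 - 139*(-221))/(-76 + 36952) = (-6041 + 30719)/36876 = 24678*(1/36876) = 4113/6146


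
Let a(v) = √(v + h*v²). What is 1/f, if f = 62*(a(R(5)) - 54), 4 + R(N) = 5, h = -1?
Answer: -1/3348 ≈ -0.00029869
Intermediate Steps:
R(N) = 1 (R(N) = -4 + 5 = 1)
a(v) = √(v - v²)
f = -3348 (f = 62*(√(1*(1 - 1*1)) - 54) = 62*(√(1*(1 - 1)) - 54) = 62*(√(1*0) - 54) = 62*(√0 - 54) = 62*(0 - 54) = 62*(-54) = -3348)
1/f = 1/(-3348) = -1/3348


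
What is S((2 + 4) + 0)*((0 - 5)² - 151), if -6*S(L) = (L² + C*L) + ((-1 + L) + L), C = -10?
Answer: -273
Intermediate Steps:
S(L) = ⅙ - L²/6 + 4*L/3 (S(L) = -((L² - 10*L) + ((-1 + L) + L))/6 = -((L² - 10*L) + (-1 + 2*L))/6 = -(-1 + L² - 8*L)/6 = ⅙ - L²/6 + 4*L/3)
S((2 + 4) + 0)*((0 - 5)² - 151) = (⅙ - ((2 + 4) + 0)²/6 + 4*((2 + 4) + 0)/3)*((0 - 5)² - 151) = (⅙ - (6 + 0)²/6 + 4*(6 + 0)/3)*((-5)² - 151) = (⅙ - ⅙*6² + (4/3)*6)*(25 - 151) = (⅙ - ⅙*36 + 8)*(-126) = (⅙ - 6 + 8)*(-126) = (13/6)*(-126) = -273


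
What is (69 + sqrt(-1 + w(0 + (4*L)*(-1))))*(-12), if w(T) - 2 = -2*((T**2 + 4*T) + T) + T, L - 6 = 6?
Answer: -828 - 60*I*sqrt(167) ≈ -828.0 - 775.37*I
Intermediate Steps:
L = 12 (L = 6 + 6 = 12)
w(T) = 2 - 9*T - 2*T**2 (w(T) = 2 + (-2*((T**2 + 4*T) + T) + T) = 2 + (-2*(T**2 + 5*T) + T) = 2 + ((-10*T - 2*T**2) + T) = 2 + (-9*T - 2*T**2) = 2 - 9*T - 2*T**2)
(69 + sqrt(-1 + w(0 + (4*L)*(-1))))*(-12) = (69 + sqrt(-1 + (2 - 9*(0 + (4*12)*(-1)) - 2*(0 + (4*12)*(-1))**2)))*(-12) = (69 + sqrt(-1 + (2 - 9*(0 + 48*(-1)) - 2*(0 + 48*(-1))**2)))*(-12) = (69 + sqrt(-1 + (2 - 9*(0 - 48) - 2*(0 - 48)**2)))*(-12) = (69 + sqrt(-1 + (2 - 9*(-48) - 2*(-48)**2)))*(-12) = (69 + sqrt(-1 + (2 + 432 - 2*2304)))*(-12) = (69 + sqrt(-1 + (2 + 432 - 4608)))*(-12) = (69 + sqrt(-1 - 4174))*(-12) = (69 + sqrt(-4175))*(-12) = (69 + 5*I*sqrt(167))*(-12) = -828 - 60*I*sqrt(167)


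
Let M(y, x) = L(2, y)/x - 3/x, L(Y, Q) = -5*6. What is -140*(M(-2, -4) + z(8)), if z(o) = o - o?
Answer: -1155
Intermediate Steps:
L(Y, Q) = -30
z(o) = 0
M(y, x) = -33/x (M(y, x) = -30/x - 3/x = -33/x)
-140*(M(-2, -4) + z(8)) = -140*(-33/(-4) + 0) = -140*(-33*(-1/4) + 0) = -140*(33/4 + 0) = -140*33/4 = -1155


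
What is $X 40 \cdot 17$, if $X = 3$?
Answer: $2040$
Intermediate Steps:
$X 40 \cdot 17 = 3 \cdot 40 \cdot 17 = 120 \cdot 17 = 2040$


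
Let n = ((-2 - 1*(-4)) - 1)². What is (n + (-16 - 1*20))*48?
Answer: -1680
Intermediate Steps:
n = 1 (n = ((-2 + 4) - 1)² = (2 - 1)² = 1² = 1)
(n + (-16 - 1*20))*48 = (1 + (-16 - 1*20))*48 = (1 + (-16 - 20))*48 = (1 - 36)*48 = -35*48 = -1680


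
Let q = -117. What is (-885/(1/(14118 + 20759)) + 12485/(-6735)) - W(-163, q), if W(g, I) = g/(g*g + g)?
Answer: -2245141789399/72738 ≈ -3.0866e+7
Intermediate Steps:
W(g, I) = g/(g + g²) (W(g, I) = g/(g² + g) = g/(g + g²))
(-885/(1/(14118 + 20759)) + 12485/(-6735)) - W(-163, q) = (-885/(1/(14118 + 20759)) + 12485/(-6735)) - 1/(1 - 163) = (-885/(1/34877) + 12485*(-1/6735)) - 1/(-162) = (-885/1/34877 - 2497/1347) - 1*(-1/162) = (-885*34877 - 2497/1347) + 1/162 = (-30866145 - 2497/1347) + 1/162 = -41576699812/1347 + 1/162 = -2245141789399/72738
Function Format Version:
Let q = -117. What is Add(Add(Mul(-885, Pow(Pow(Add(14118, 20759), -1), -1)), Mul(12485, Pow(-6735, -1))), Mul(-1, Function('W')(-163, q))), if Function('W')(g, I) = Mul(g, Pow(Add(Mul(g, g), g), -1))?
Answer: Rational(-2245141789399, 72738) ≈ -3.0866e+7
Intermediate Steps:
Function('W')(g, I) = Mul(g, Pow(Add(g, Pow(g, 2)), -1)) (Function('W')(g, I) = Mul(g, Pow(Add(Pow(g, 2), g), -1)) = Mul(g, Pow(Add(g, Pow(g, 2)), -1)))
Add(Add(Mul(-885, Pow(Pow(Add(14118, 20759), -1), -1)), Mul(12485, Pow(-6735, -1))), Mul(-1, Function('W')(-163, q))) = Add(Add(Mul(-885, Pow(Pow(Add(14118, 20759), -1), -1)), Mul(12485, Pow(-6735, -1))), Mul(-1, Pow(Add(1, -163), -1))) = Add(Add(Mul(-885, Pow(Pow(34877, -1), -1)), Mul(12485, Rational(-1, 6735))), Mul(-1, Pow(-162, -1))) = Add(Add(Mul(-885, Pow(Rational(1, 34877), -1)), Rational(-2497, 1347)), Mul(-1, Rational(-1, 162))) = Add(Add(Mul(-885, 34877), Rational(-2497, 1347)), Rational(1, 162)) = Add(Add(-30866145, Rational(-2497, 1347)), Rational(1, 162)) = Add(Rational(-41576699812, 1347), Rational(1, 162)) = Rational(-2245141789399, 72738)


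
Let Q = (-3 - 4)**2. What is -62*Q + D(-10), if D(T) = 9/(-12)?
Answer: -12155/4 ≈ -3038.8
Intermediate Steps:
D(T) = -3/4 (D(T) = 9*(-1/12) = -3/4)
Q = 49 (Q = (-7)**2 = 49)
-62*Q + D(-10) = -62*49 - 3/4 = -3038 - 3/4 = -12155/4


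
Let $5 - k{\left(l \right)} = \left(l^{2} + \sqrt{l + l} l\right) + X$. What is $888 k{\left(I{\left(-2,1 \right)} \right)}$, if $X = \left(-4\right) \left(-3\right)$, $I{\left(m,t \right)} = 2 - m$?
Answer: $-20424 - 7104 \sqrt{2} \approx -30471.0$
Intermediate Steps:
$X = 12$
$k{\left(l \right)} = -7 - l^{2} - \sqrt{2} l^{\frac{3}{2}}$ ($k{\left(l \right)} = 5 - \left(\left(l^{2} + \sqrt{l + l} l\right) + 12\right) = 5 - \left(\left(l^{2} + \sqrt{2 l} l\right) + 12\right) = 5 - \left(\left(l^{2} + \sqrt{2} \sqrt{l} l\right) + 12\right) = 5 - \left(\left(l^{2} + \sqrt{2} l^{\frac{3}{2}}\right) + 12\right) = 5 - \left(12 + l^{2} + \sqrt{2} l^{\frac{3}{2}}\right) = -7 - l^{2} - \sqrt{2} l^{\frac{3}{2}}$)
$888 k{\left(I{\left(-2,1 \right)} \right)} = 888 \left(-7 - \left(2 - -2\right)^{2} - \sqrt{2} \left(2 - -2\right)^{\frac{3}{2}}\right) = 888 \left(-7 - \left(2 + 2\right)^{2} - \sqrt{2} \left(2 + 2\right)^{\frac{3}{2}}\right) = 888 \left(-7 - 4^{2} - \sqrt{2} \cdot 4^{\frac{3}{2}}\right) = 888 \left(-7 - 16 - \sqrt{2} \cdot 8\right) = 888 \left(-7 - 16 - 8 \sqrt{2}\right) = 888 \left(-23 - 8 \sqrt{2}\right) = -20424 - 7104 \sqrt{2}$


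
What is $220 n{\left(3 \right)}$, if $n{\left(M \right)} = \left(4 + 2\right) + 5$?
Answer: $2420$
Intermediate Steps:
$n{\left(M \right)} = 11$ ($n{\left(M \right)} = 6 + 5 = 11$)
$220 n{\left(3 \right)} = 220 \cdot 11 = 2420$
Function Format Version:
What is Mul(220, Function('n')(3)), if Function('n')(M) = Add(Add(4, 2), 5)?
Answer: 2420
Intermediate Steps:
Function('n')(M) = 11 (Function('n')(M) = Add(6, 5) = 11)
Mul(220, Function('n')(3)) = Mul(220, 11) = 2420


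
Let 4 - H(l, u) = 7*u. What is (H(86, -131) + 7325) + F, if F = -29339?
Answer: -21093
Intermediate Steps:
H(l, u) = 4 - 7*u
(H(86, -131) + 7325) + F = ((4 - 7*(-131)) + 7325) - 29339 = ((4 + 917) + 7325) - 29339 = (921 + 7325) - 29339 = 8246 - 29339 = -21093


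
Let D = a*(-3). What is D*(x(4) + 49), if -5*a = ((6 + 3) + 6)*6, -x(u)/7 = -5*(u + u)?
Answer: 17766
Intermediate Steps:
x(u) = 70*u (x(u) = -(-35)*(u + u) = -(-35)*2*u = -(-70)*u = 70*u)
a = -18 (a = -((6 + 3) + 6)*6/5 = -(9 + 6)*6/5 = -3*6 = -1/5*90 = -18)
D = 54 (D = -18*(-3) = 54)
D*(x(4) + 49) = 54*(70*4 + 49) = 54*(280 + 49) = 54*329 = 17766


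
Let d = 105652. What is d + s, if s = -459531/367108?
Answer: 38785234885/367108 ≈ 1.0565e+5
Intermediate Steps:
s = -459531/367108 (s = -459531*1/367108 = -459531/367108 ≈ -1.2518)
d + s = 105652 - 459531/367108 = 38785234885/367108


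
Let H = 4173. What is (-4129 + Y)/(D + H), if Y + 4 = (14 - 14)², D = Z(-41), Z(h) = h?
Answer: -4133/4132 ≈ -1.0002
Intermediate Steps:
D = -41
Y = -4 (Y = -4 + (14 - 14)² = -4 + 0² = -4 + 0 = -4)
(-4129 + Y)/(D + H) = (-4129 - 4)/(-41 + 4173) = -4133/4132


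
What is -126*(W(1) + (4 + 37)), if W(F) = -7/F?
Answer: -4284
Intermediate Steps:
-126*(W(1) + (4 + 37)) = -126*(-7/1 + (4 + 37)) = -126*(-7*1 + 41) = -126*(-7 + 41) = -126*34 = -4284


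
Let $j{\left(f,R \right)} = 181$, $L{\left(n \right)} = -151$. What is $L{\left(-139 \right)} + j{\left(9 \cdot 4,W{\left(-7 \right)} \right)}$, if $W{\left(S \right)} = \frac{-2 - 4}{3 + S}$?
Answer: $30$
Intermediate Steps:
$W{\left(S \right)} = - \frac{6}{3 + S}$
$L{\left(-139 \right)} + j{\left(9 \cdot 4,W{\left(-7 \right)} \right)} = -151 + 181 = 30$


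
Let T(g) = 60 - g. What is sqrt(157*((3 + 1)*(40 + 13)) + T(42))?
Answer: sqrt(33302) ≈ 182.49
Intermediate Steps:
sqrt(157*((3 + 1)*(40 + 13)) + T(42)) = sqrt(157*((3 + 1)*(40 + 13)) + (60 - 1*42)) = sqrt(157*(4*53) + (60 - 42)) = sqrt(157*212 + 18) = sqrt(33284 + 18) = sqrt(33302)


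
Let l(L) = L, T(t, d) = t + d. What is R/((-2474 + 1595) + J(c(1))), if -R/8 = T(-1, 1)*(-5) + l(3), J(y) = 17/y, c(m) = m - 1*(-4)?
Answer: 60/2189 ≈ 0.027410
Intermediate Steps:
c(m) = 4 + m (c(m) = m + 4 = 4 + m)
T(t, d) = d + t
R = -24 (R = -8*((1 - 1)*(-5) + 3) = -8*(0*(-5) + 3) = -8*(0 + 3) = -8*3 = -24)
R/((-2474 + 1595) + J(c(1))) = -24/((-2474 + 1595) + 17/(4 + 1)) = -24/(-879 + 17/5) = -24/(-4378/5) = -24*(-5/4378) = 60/2189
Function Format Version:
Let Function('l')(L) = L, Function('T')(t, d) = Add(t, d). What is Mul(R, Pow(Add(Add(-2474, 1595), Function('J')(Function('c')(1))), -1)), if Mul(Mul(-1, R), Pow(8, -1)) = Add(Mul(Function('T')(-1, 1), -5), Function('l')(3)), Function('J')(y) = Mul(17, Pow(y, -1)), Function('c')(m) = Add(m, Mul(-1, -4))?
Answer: Rational(60, 2189) ≈ 0.027410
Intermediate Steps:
Function('c')(m) = Add(4, m) (Function('c')(m) = Add(m, 4) = Add(4, m))
Function('T')(t, d) = Add(d, t)
R = -24 (R = Mul(-8, Add(Mul(Add(1, -1), -5), 3)) = Mul(-8, Add(Mul(0, -5), 3)) = Mul(-8, Add(0, 3)) = Mul(-8, 3) = -24)
Mul(R, Pow(Add(Add(-2474, 1595), Function('J')(Function('c')(1))), -1)) = Mul(-24, Pow(Add(Add(-2474, 1595), Mul(17, Pow(Add(4, 1), -1))), -1)) = Mul(-24, Pow(Add(-879, Mul(17, Pow(5, -1))), -1)) = Mul(-24, Pow(Add(-879, Mul(17, Rational(1, 5))), -1)) = Mul(-24, Pow(Add(-879, Rational(17, 5)), -1)) = Mul(-24, Pow(Rational(-4378, 5), -1)) = Mul(-24, Rational(-5, 4378)) = Rational(60, 2189)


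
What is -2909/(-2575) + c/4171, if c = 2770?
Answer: 19266189/10740325 ≈ 1.7938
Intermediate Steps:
-2909/(-2575) + c/4171 = -2909/(-2575) + 2770/4171 = -2909*(-1/2575) + 2770*(1/4171) = 2909/2575 + 2770/4171 = 19266189/10740325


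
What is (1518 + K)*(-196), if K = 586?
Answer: -412384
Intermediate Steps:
(1518 + K)*(-196) = (1518 + 586)*(-196) = 2104*(-196) = -412384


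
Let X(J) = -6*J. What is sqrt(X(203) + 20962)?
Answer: 4*sqrt(1234) ≈ 140.51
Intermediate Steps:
sqrt(X(203) + 20962) = sqrt(-6*203 + 20962) = sqrt(-1218 + 20962) = sqrt(19744) = 4*sqrt(1234)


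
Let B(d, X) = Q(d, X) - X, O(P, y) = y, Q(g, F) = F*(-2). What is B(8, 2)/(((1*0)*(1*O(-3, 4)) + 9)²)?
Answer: -2/27 ≈ -0.074074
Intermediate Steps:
Q(g, F) = -2*F
B(d, X) = -3*X (B(d, X) = -2*X - X = -3*X)
B(8, 2)/(((1*0)*(1*O(-3, 4)) + 9)²) = (-3*2)/(((1*0)*(1*4) + 9)²) = -6/(0*4 + 9)² = -6/(0 + 9)² = -6/(9²) = -6/81 = -6*1/81 = -2/27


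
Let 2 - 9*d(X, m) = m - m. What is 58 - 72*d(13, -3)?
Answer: 42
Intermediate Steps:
d(X, m) = 2/9 (d(X, m) = 2/9 - (m - m)/9 = 2/9 - 1/9*0 = 2/9 + 0 = 2/9)
58 - 72*d(13, -3) = 58 - 72*2/9 = 58 - 16 = 42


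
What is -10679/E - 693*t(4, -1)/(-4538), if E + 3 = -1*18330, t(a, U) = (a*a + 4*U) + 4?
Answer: 125868803/41597577 ≈ 3.0259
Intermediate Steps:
t(a, U) = 4 + a**2 + 4*U (t(a, U) = (a**2 + 4*U) + 4 = 4 + a**2 + 4*U)
E = -18333 (E = -3 - 1*18330 = -3 - 18330 = -18333)
-10679/E - 693*t(4, -1)/(-4538) = -10679/(-18333) - 693*(4 + 4**2 + 4*(-1))/(-4538) = -10679*(-1/18333) - 693*(4 + 16 - 4)*(-1/4538) = 10679/18333 - 693*16*(-1/4538) = 10679/18333 - 11088*(-1/4538) = 10679/18333 + 5544/2269 = 125868803/41597577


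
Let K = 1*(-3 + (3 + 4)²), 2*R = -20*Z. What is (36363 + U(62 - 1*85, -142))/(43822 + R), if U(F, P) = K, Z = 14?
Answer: 36409/43682 ≈ 0.83350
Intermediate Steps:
R = -140 (R = (-20*14)/2 = (½)*(-280) = -140)
K = 46 (K = 1*(-3 + 7²) = 1*(-3 + 49) = 1*46 = 46)
U(F, P) = 46
(36363 + U(62 - 1*85, -142))/(43822 + R) = (36363 + 46)/(43822 - 140) = 36409/43682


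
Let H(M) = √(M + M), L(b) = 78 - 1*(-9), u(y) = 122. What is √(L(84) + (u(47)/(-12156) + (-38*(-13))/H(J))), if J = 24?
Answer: √(3213590550 + 1520782458*√3)/6078 ≈ 12.581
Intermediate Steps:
L(b) = 87 (L(b) = 78 + 9 = 87)
H(M) = √2*√M (H(M) = √(2*M) = √2*√M)
√(L(84) + (u(47)/(-12156) + (-38*(-13))/H(J))) = √(87 + (122/(-12156) + (-38*(-13))/((√2*√24)))) = √(87 + (122*(-1/12156) + 494/((√2*(2*√6))))) = √(87 + (-61/6078 + 494/((4*√3)))) = √(87 + (-61/6078 + 494*(√3/12))) = √(87 + (-61/6078 + 247*√3/6)) = √(528725/6078 + 247*√3/6)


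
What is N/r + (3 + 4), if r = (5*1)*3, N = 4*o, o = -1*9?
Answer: 23/5 ≈ 4.6000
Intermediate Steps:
o = -9
N = -36 (N = 4*(-9) = -36)
r = 15 (r = 5*3 = 15)
N/r + (3 + 4) = -36/15 + (3 + 4) = -36*1/15 + 7 = -12/5 + 7 = 23/5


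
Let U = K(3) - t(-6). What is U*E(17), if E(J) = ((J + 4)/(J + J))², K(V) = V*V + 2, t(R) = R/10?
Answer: 12789/2890 ≈ 4.4253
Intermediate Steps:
t(R) = R/10 (t(R) = R*(⅒) = R/10)
K(V) = 2 + V² (K(V) = V² + 2 = 2 + V²)
E(J) = (4 + J)²/(4*J²) (E(J) = ((4 + J)/((2*J)))² = ((4 + J)*(1/(2*J)))² = ((4 + J)/(2*J))² = (4 + J)²/(4*J²))
U = 58/5 (U = (2 + 3²) - (-6)/10 = (2 + 9) - 1*(-⅗) = 11 + ⅗ = 58/5 ≈ 11.600)
U*E(17) = 58*((¼)*(4 + 17)²/17²)/5 = 58*((¼)*(1/289)*21²)/5 = 58*((¼)*(1/289)*441)/5 = (58/5)*(441/1156) = 12789/2890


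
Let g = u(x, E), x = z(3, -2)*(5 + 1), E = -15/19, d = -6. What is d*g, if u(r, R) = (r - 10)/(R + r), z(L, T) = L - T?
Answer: -152/37 ≈ -4.1081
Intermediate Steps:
E = -15/19 (E = -15*1/19 = -15/19 ≈ -0.78947)
x = 30 (x = (3 - 1*(-2))*(5 + 1) = (3 + 2)*6 = 5*6 = 30)
u(r, R) = (-10 + r)/(R + r)
g = 76/111 (g = (-10 + 30)/(-15/19 + 30) = 20/(555/19) = (19/555)*20 = 76/111 ≈ 0.68468)
d*g = -6*76/111 = -152/37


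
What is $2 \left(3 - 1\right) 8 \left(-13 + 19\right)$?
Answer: $192$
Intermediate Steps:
$2 \left(3 - 1\right) 8 \left(-13 + 19\right) = 2 \cdot 2 \cdot 8 \cdot 6 = 4 \cdot 8 \cdot 6 = 32 \cdot 6 = 192$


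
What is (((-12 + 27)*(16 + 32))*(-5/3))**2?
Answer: 1440000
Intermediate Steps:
(((-12 + 27)*(16 + 32))*(-5/3))**2 = ((15*48)*(-5*1/3))**2 = (720*(-5/3))**2 = (-1200)**2 = 1440000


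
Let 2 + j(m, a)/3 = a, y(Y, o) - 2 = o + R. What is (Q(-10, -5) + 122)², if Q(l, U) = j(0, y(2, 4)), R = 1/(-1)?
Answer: 17161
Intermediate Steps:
R = -1
y(Y, o) = 1 + o (y(Y, o) = 2 + (o - 1) = 2 + (-1 + o) = 1 + o)
j(m, a) = -6 + 3*a
Q(l, U) = 9 (Q(l, U) = -6 + 3*(1 + 4) = -6 + 3*5 = -6 + 15 = 9)
(Q(-10, -5) + 122)² = (9 + 122)² = 131² = 17161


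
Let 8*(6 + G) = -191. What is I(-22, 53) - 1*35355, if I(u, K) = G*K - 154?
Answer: -296739/8 ≈ -37092.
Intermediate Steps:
G = -239/8 (G = -6 + (⅛)*(-191) = -6 - 191/8 = -239/8 ≈ -29.875)
I(u, K) = -154 - 239*K/8 (I(u, K) = -239*K/8 - 154 = -154 - 239*K/8)
I(-22, 53) - 1*35355 = (-154 - 239/8*53) - 1*35355 = (-154 - 12667/8) - 35355 = -13899/8 - 35355 = -296739/8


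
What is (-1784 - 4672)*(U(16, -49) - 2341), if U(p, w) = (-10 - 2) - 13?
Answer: 15274896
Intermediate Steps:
U(p, w) = -25 (U(p, w) = -12 - 13 = -25)
(-1784 - 4672)*(U(16, -49) - 2341) = (-1784 - 4672)*(-25 - 2341) = -6456*(-2366) = 15274896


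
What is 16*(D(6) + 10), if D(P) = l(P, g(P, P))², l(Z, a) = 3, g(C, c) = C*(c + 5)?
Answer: 304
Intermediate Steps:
g(C, c) = C*(5 + c)
D(P) = 9 (D(P) = 3² = 9)
16*(D(6) + 10) = 16*(9 + 10) = 16*19 = 304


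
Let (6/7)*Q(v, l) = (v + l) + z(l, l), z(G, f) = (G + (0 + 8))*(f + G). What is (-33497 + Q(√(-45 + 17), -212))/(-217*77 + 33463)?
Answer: 201503/50262 + 7*I*√7/50262 ≈ 4.0091 + 0.00036847*I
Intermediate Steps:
z(G, f) = (8 + G)*(G + f) (z(G, f) = (G + 8)*(G + f) = (8 + G)*(G + f))
Q(v, l) = 7*l²/3 + 7*v/6 + 119*l/6 (Q(v, l) = 7*((v + l) + (l² + 8*l + 8*l + l*l))/6 = 7*((l + v) + (l² + 8*l + 8*l + l²))/6 = 7*((l + v) + (2*l² + 16*l))/6 = 7*(v + 2*l² + 17*l)/6 = 7*l²/3 + 7*v/6 + 119*l/6)
(-33497 + Q(√(-45 + 17), -212))/(-217*77 + 33463) = (-33497 + ((7/3)*(-212)² + 7*√(-45 + 17)/6 + (119/6)*(-212)))/(-217*77 + 33463) = (-33497 + ((7/3)*44944 + 7*√(-28)/6 - 12614/3))/(-16709 + 33463) = (-33497 + (314608/3 + 7*(2*I*√7)/6 - 12614/3))/16754 = (-33497 + (314608/3 + 7*I*√7/3 - 12614/3))*(1/16754) = (-33497 + (301994/3 + 7*I*√7/3))*(1/16754) = (201503/3 + 7*I*√7/3)*(1/16754) = 201503/50262 + 7*I*√7/50262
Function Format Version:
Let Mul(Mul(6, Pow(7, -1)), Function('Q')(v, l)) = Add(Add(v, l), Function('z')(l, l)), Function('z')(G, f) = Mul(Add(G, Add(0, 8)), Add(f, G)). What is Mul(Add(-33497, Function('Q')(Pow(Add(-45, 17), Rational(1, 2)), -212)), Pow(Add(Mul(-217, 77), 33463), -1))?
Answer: Add(Rational(201503, 50262), Mul(Rational(7, 50262), I, Pow(7, Rational(1, 2)))) ≈ Add(4.0091, Mul(0.00036847, I))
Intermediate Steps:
Function('z')(G, f) = Mul(Add(8, G), Add(G, f)) (Function('z')(G, f) = Mul(Add(G, 8), Add(G, f)) = Mul(Add(8, G), Add(G, f)))
Function('Q')(v, l) = Add(Mul(Rational(7, 3), Pow(l, 2)), Mul(Rational(7, 6), v), Mul(Rational(119, 6), l)) (Function('Q')(v, l) = Mul(Rational(7, 6), Add(Add(v, l), Add(Pow(l, 2), Mul(8, l), Mul(8, l), Mul(l, l)))) = Mul(Rational(7, 6), Add(Add(l, v), Add(Pow(l, 2), Mul(8, l), Mul(8, l), Pow(l, 2)))) = Mul(Rational(7, 6), Add(Add(l, v), Add(Mul(2, Pow(l, 2)), Mul(16, l)))) = Mul(Rational(7, 6), Add(v, Mul(2, Pow(l, 2)), Mul(17, l))) = Add(Mul(Rational(7, 3), Pow(l, 2)), Mul(Rational(7, 6), v), Mul(Rational(119, 6), l)))
Mul(Add(-33497, Function('Q')(Pow(Add(-45, 17), Rational(1, 2)), -212)), Pow(Add(Mul(-217, 77), 33463), -1)) = Mul(Add(-33497, Add(Mul(Rational(7, 3), Pow(-212, 2)), Mul(Rational(7, 6), Pow(Add(-45, 17), Rational(1, 2))), Mul(Rational(119, 6), -212))), Pow(Add(Mul(-217, 77), 33463), -1)) = Mul(Add(-33497, Add(Mul(Rational(7, 3), 44944), Mul(Rational(7, 6), Pow(-28, Rational(1, 2))), Rational(-12614, 3))), Pow(Add(-16709, 33463), -1)) = Mul(Add(-33497, Add(Rational(314608, 3), Mul(Rational(7, 6), Mul(2, I, Pow(7, Rational(1, 2)))), Rational(-12614, 3))), Pow(16754, -1)) = Mul(Add(-33497, Add(Rational(314608, 3), Mul(Rational(7, 3), I, Pow(7, Rational(1, 2))), Rational(-12614, 3))), Rational(1, 16754)) = Mul(Add(-33497, Add(Rational(301994, 3), Mul(Rational(7, 3), I, Pow(7, Rational(1, 2))))), Rational(1, 16754)) = Mul(Add(Rational(201503, 3), Mul(Rational(7, 3), I, Pow(7, Rational(1, 2)))), Rational(1, 16754)) = Add(Rational(201503, 50262), Mul(Rational(7, 50262), I, Pow(7, Rational(1, 2))))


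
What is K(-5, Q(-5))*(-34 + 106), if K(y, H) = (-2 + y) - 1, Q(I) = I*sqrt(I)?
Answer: -576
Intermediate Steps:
Q(I) = I**(3/2)
K(y, H) = -3 + y
K(-5, Q(-5))*(-34 + 106) = (-3 - 5)*(-34 + 106) = -8*72 = -576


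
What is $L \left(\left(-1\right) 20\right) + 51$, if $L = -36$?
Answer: $771$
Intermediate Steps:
$L \left(\left(-1\right) 20\right) + 51 = - 36 \left(\left(-1\right) 20\right) + 51 = \left(-36\right) \left(-20\right) + 51 = 720 + 51 = 771$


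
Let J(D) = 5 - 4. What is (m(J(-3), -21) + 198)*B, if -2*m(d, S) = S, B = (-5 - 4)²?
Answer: 33777/2 ≈ 16889.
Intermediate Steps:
B = 81 (B = (-9)² = 81)
J(D) = 1
m(d, S) = -S/2
(m(J(-3), -21) + 198)*B = (-½*(-21) + 198)*81 = (21/2 + 198)*81 = (417/2)*81 = 33777/2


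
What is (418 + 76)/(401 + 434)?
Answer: 494/835 ≈ 0.59162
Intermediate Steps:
(418 + 76)/(401 + 434) = 494/835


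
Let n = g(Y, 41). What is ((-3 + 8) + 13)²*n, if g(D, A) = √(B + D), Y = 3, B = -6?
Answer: 324*I*√3 ≈ 561.18*I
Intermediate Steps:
g(D, A) = √(-6 + D)
n = I*√3 (n = √(-6 + 3) = √(-3) = I*√3 ≈ 1.732*I)
((-3 + 8) + 13)²*n = ((-3 + 8) + 13)²*(I*√3) = (5 + 13)²*(I*√3) = 18²*(I*√3) = 324*(I*√3) = 324*I*√3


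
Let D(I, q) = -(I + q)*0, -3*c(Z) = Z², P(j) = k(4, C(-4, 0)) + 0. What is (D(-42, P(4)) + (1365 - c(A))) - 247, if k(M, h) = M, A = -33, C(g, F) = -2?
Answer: 1481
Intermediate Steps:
P(j) = 4 (P(j) = 4 + 0 = 4)
c(Z) = -Z²/3
D(I, q) = 0 (D(I, q) = (-I - q)*0 = 0)
(D(-42, P(4)) + (1365 - c(A))) - 247 = (0 + (1365 - (-1)*(-33)²/3)) - 247 = (0 + (1365 - (-1)*1089/3)) - 247 = (0 + (1365 - 1*(-363))) - 247 = (0 + (1365 + 363)) - 247 = (0 + 1728) - 247 = 1728 - 247 = 1481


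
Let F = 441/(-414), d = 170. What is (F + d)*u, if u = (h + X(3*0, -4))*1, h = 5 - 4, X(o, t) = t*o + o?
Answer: 7771/46 ≈ 168.93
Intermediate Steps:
X(o, t) = o + o*t (X(o, t) = o*t + o = o + o*t)
F = -49/46 (F = 441*(-1/414) = -49/46 ≈ -1.0652)
h = 1
u = 1 (u = (1 + (3*0)*(1 - 4))*1 = (1 + 0*(-3))*1 = (1 + 0)*1 = 1*1 = 1)
(F + d)*u = (-49/46 + 170)*1 = (7771/46)*1 = 7771/46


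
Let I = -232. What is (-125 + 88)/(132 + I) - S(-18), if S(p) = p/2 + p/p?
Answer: 837/100 ≈ 8.3700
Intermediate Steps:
S(p) = 1 + p/2 (S(p) = p*(1/2) + 1 = p/2 + 1 = 1 + p/2)
(-125 + 88)/(132 + I) - S(-18) = (-125 + 88)/(132 - 232) - (1 + (1/2)*(-18)) = -37/(-100) - (1 - 9) = -37*(-1/100) - 1*(-8) = 37/100 + 8 = 837/100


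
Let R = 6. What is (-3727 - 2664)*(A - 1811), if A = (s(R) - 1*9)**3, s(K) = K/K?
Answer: 14846293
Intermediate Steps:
s(K) = 1
A = -512 (A = (1 - 1*9)**3 = (1 - 9)**3 = (-8)**3 = -512)
(-3727 - 2664)*(A - 1811) = (-3727 - 2664)*(-512 - 1811) = -6391*(-2323) = 14846293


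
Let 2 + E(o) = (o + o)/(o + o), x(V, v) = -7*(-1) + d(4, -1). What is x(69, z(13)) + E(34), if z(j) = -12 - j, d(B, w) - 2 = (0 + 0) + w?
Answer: 7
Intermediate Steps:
d(B, w) = 2 + w (d(B, w) = 2 + ((0 + 0) + w) = 2 + (0 + w) = 2 + w)
x(V, v) = 8 (x(V, v) = -7*(-1) + (2 - 1) = 7 + 1 = 8)
E(o) = -1 (E(o) = -2 + (o + o)/(o + o) = -2 + (2*o)/((2*o)) = -2 + (2*o)*(1/(2*o)) = -2 + 1 = -1)
x(69, z(13)) + E(34) = 8 - 1 = 7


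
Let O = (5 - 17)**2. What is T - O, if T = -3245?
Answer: -3389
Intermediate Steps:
O = 144 (O = (-12)**2 = 144)
T - O = -3245 - 1*144 = -3245 - 144 = -3389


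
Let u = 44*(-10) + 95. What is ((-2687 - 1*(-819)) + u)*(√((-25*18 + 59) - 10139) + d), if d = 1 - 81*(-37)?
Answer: -6634574 - 19917*I*√130 ≈ -6.6346e+6 - 2.2709e+5*I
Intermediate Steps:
d = 2998 (d = 1 + 2997 = 2998)
u = -345 (u = -440 + 95 = -345)
((-2687 - 1*(-819)) + u)*(√((-25*18 + 59) - 10139) + d) = ((-2687 - 1*(-819)) - 345)*(√((-25*18 + 59) - 10139) + 2998) = ((-2687 + 819) - 345)*(√((-450 + 59) - 10139) + 2998) = (-1868 - 345)*(√(-391 - 10139) + 2998) = -2213*(√(-10530) + 2998) = -2213*(9*I*√130 + 2998) = -2213*(2998 + 9*I*√130) = -6634574 - 19917*I*√130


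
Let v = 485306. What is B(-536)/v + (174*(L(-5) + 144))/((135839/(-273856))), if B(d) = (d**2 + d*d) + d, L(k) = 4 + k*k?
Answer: -181845319218204/2996521897 ≈ -60685.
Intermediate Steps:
L(k) = 4 + k**2
B(d) = d + 2*d**2 (B(d) = (d**2 + d**2) + d = 2*d**2 + d = d + 2*d**2)
B(-536)/v + (174*(L(-5) + 144))/((135839/(-273856))) = -536*(1 + 2*(-536))/485306 + (174*((4 + (-5)**2) + 144))/((135839/(-273856))) = -536*(1 - 1072)*(1/485306) + (174*((4 + 25) + 144))/((135839*(-1/273856))) = -536*(-1071)*(1/485306) + (174*(29 + 144))/(-12349/24896) = 574056*(1/485306) + (174*173)*(-24896/12349) = 287028/242653 + 30102*(-24896/12349) = 287028/242653 - 749419392/12349 = -181845319218204/2996521897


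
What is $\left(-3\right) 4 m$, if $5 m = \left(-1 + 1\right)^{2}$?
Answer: $0$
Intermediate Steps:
$m = 0$ ($m = \frac{\left(-1 + 1\right)^{2}}{5} = \frac{0^{2}}{5} = \frac{1}{5} \cdot 0 = 0$)
$\left(-3\right) 4 m = \left(-3\right) 4 \cdot 0 = \left(-12\right) 0 = 0$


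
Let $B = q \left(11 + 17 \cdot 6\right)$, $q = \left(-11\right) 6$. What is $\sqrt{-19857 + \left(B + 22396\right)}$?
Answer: $i \sqrt{4919} \approx 70.136 i$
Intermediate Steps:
$q = -66$
$B = -7458$ ($B = - 66 \left(11 + 17 \cdot 6\right) = - 66 \left(11 + 102\right) = \left(-66\right) 113 = -7458$)
$\sqrt{-19857 + \left(B + 22396\right)} = \sqrt{-19857 + \left(-7458 + 22396\right)} = \sqrt{-19857 + 14938} = \sqrt{-4919} = i \sqrt{4919}$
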